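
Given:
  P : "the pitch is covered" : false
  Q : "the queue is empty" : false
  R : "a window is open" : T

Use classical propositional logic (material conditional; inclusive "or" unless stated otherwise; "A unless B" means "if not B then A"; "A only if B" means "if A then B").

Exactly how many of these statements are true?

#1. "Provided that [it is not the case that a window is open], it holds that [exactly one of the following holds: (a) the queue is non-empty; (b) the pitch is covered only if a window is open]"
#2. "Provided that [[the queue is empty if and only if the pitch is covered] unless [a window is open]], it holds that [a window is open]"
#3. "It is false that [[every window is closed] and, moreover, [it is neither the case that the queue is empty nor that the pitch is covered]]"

3

#1: Formalization: ¬R → (¬Q ⊕ (P → R))

¬R = ¬T = F
¬Q = ¬F = T
P → R = F → T = T
¬Q ⊕ (P → R) = T ⊕ T = F
¬R → (¬Q ⊕ (P → R)) = F → F = T
Hence #1 is true.

#2: This is ((Q ↔ P) ∨ R) → R.

Q ↔ P = F ↔ F = T
(Q ↔ P) ∨ R = T ∨ T = T
((Q ↔ P) ∨ R) → R = T → T = T
So #2 is true.

#3: This is ¬(¬R ∧ (Q ↓ P)).

¬R = ¬T = F
Q ↓ P = F ↓ F = T
¬R ∧ (Q ↓ P) = F ∧ T = F
¬(¬R ∧ (Q ↓ P)) = ¬F = T
Hence #3 is true.

True statements: 3 (#1, #2, #3).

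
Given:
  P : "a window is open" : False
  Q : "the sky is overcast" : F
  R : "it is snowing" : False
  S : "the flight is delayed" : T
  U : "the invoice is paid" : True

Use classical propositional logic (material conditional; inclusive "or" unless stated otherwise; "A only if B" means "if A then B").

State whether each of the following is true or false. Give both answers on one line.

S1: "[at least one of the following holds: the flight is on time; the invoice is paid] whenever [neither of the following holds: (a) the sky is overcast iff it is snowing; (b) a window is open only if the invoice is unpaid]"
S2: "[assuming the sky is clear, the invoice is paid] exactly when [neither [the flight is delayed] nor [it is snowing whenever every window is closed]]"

S1 T / S2 F

S1: This is ((Q <-> R) nor (P -> ~U)) -> (~S | U).

Q <-> R = F <-> F = T
~U = ~T = F
P -> ~U = F -> F = T
(Q <-> R) nor (P -> ~U) = T nor T = F
~S = ~T = F
~S | U = F | T = T
((Q <-> R) nor (P -> ~U)) -> (~S | U) = F -> T = T
Thus S1 is true.

S2: Parsed as (~Q -> U) <-> (S nor (~P -> R))

~Q = ~F = T
~Q -> U = T -> T = T
~P = ~F = T
~P -> R = T -> F = F
S nor (~P -> R) = T nor F = F
(~Q -> U) <-> (S nor (~P -> R)) = T <-> F = F
So S2 is false.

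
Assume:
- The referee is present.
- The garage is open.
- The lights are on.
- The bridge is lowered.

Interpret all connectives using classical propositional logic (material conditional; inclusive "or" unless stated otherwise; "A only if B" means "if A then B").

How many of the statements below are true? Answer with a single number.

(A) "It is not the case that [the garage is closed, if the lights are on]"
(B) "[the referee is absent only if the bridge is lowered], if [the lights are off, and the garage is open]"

2

Let N = "the lights are on" (True), Q = "the garage is closed" (False), L = "the referee is present" (True), W = "the bridge is raised" (False).

(A): Formalization: not (N -> Q)

N -> Q = True -> False = False
not (N -> Q) = not False = True
So (A) is true.

(B): Formalization: (not N and not Q) -> (not L -> not W)

not N = not True = False
not Q = not False = True
not N and not Q = False and True = False
not L = not True = False
not W = not False = True
not L -> not W = False -> True = True
(not N and not Q) -> (not L -> not W) = False -> True = True
Thus (B) is true.

True statements: 2 ((A), (B)).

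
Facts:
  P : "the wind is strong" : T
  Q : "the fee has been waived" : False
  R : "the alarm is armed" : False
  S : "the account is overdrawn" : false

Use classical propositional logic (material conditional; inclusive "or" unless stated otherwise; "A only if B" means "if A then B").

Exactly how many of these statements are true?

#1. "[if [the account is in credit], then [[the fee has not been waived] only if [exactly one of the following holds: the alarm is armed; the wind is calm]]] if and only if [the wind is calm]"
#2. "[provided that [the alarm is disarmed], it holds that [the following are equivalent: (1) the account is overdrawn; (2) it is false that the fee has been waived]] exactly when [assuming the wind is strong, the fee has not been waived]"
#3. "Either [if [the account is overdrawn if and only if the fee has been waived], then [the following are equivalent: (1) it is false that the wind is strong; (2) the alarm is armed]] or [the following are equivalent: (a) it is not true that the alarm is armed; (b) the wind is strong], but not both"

#1: This is (not S -> (not Q -> (R xor not P))) iff not P.

not S = not False = True
not Q = not False = True
not P = not True = False
R xor not P = False xor False = False
not Q -> (R xor not P) = True -> False = False
not S -> (not Q -> (R xor not P)) = True -> False = False
not P = not True = False
(not S -> (not Q -> (R xor not P))) iff not P = False iff False = True
So #1 is true.

#2: Parsed as (not R -> (S iff not Q)) iff (P -> not Q)

not R = not False = True
not Q = not False = True
S iff not Q = False iff True = False
not R -> (S iff not Q) = True -> False = False
not Q = not False = True
P -> not Q = True -> True = True
(not R -> (S iff not Q)) iff (P -> not Q) = False iff True = False
Hence #2 is false.

#3: This is ((S iff Q) -> (not P iff R)) xor (not R iff P).

S iff Q = False iff False = True
not P = not True = False
not P iff R = False iff False = True
(S iff Q) -> (not P iff R) = True -> True = True
not R = not False = True
not R iff P = True iff True = True
((S iff Q) -> (not P iff R)) xor (not R iff P) = True xor True = False
Thus #3 is false.

1 of the 3 statements is true.

1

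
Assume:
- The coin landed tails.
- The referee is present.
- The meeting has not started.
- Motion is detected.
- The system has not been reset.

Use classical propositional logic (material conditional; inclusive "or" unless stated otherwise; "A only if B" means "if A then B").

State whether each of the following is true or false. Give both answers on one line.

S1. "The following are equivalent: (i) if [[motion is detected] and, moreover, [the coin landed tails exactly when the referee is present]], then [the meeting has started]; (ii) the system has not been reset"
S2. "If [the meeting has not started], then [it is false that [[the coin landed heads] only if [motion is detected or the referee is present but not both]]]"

S1 false / S2 false

Let K = "motion is detected" (T), G = "the coin landed heads" (F), R = "the referee is present" (T), S = "the meeting has started" (F), U = "the system has been reset" (F).

S1: This is ((K ∧ (¬G ↔ R)) → S) ↔ ¬U.

¬G = ¬F = T
¬G ↔ R = T ↔ T = T
K ∧ (¬G ↔ R) = T ∧ T = T
(K ∧ (¬G ↔ R)) → S = T → F = F
¬U = ¬F = T
((K ∧ (¬G ↔ R)) → S) ↔ ¬U = F ↔ T = F
So S1 is false.

S2: Formalization: ¬S → ¬(G → (K ⊕ R))

¬S = ¬F = T
K ⊕ R = T ⊕ T = F
G → (K ⊕ R) = F → F = T
¬(G → (K ⊕ R)) = ¬T = F
¬S → ¬(G → (K ⊕ R)) = T → F = F
Hence S2 is false.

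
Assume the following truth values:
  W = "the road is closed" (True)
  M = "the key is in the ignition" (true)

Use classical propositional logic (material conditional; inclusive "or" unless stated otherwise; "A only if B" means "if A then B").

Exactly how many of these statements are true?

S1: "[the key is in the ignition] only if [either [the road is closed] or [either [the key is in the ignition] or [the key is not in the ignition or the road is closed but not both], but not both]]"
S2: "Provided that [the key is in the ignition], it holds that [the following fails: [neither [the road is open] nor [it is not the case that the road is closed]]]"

1

S1: In symbols: M -> (W | (M xor (~M xor W)))

~M = ~T = F
~M xor W = F xor T = T
M xor (~M xor W) = T xor T = F
W | (M xor (~M xor W)) = T | F = T
M -> (W | (M xor (~M xor W))) = T -> T = T
Thus S1 is true.

S2: In symbols: M -> ~(~W nor ~W)

~W = ~T = F
~W = ~T = F
~W nor ~W = F nor F = T
~(~W nor ~W) = ~T = F
M -> ~(~W nor ~W) = T -> F = F
Hence S2 is false.

Count: 1.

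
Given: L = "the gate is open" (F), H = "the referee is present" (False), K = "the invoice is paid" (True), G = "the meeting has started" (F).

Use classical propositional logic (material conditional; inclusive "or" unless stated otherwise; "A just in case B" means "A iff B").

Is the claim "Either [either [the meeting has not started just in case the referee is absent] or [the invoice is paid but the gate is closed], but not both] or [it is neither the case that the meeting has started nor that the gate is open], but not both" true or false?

Values: G=F, H=F, K=T, L=F.
This is ((~G <-> ~H) xor (K & ~L)) xor (G nor L).

~G = ~F = T
~H = ~F = T
~G <-> ~H = T <-> T = T
~L = ~F = T
K & ~L = T & T = T
(~G <-> ~H) xor (K & ~L) = T xor T = F
G nor L = F nor F = T
((~G <-> ~H) xor (K & ~L)) xor (G nor L) = F xor T = T

True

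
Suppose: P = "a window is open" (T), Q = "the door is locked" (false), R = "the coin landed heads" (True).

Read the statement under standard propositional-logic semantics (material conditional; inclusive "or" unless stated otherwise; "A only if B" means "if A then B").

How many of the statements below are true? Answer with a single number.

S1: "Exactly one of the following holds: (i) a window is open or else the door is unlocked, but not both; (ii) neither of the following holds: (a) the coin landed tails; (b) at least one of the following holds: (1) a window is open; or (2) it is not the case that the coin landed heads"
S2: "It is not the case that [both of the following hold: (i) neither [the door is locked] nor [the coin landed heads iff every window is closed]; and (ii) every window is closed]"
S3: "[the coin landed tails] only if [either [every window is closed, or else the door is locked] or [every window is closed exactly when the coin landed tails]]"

S1: This is (P xor not Q) xor (not R nor (P or not R)).

not Q = not False = True
P xor not Q = True xor True = False
not R = not True = False
not R = not True = False
P or not R = True or False = True
not R nor (P or not R) = False nor True = False
(P xor not Q) xor (not R nor (P or not R)) = False xor False = False
Hence S1 is false.

S2: Formalization: not ((Q nor (R iff not P)) and not P)

not P = not True = False
R iff not P = True iff False = False
Q nor (R iff not P) = False nor False = True
not P = not True = False
(Q nor (R iff not P)) and not P = True and False = False
not ((Q nor (R iff not P)) and not P) = not False = True
Hence S2 is true.

S3: Parsed as not R -> ((not P or Q) or (not P iff not R))

not R = not True = False
not P = not True = False
not P or Q = False or False = False
not P = not True = False
not R = not True = False
not P iff not R = False iff False = True
(not P or Q) or (not P iff not R) = False or True = True
not R -> ((not P or Q) or (not P iff not R)) = False -> True = True
Thus S3 is true.

Count: 2.

2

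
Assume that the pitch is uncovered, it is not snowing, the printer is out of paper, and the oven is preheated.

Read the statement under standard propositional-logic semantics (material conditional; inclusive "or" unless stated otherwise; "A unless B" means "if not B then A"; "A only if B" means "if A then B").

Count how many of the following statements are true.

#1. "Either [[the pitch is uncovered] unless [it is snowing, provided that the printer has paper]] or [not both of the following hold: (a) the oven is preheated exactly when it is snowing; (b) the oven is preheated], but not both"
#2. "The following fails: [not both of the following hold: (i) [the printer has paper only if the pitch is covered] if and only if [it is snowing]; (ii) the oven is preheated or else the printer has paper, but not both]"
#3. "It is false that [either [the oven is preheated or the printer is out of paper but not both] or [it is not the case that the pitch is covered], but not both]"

Let G = "the pitch is covered" (False), R = "the printer has paper" (False), D = "it is snowing" (False), N = "the oven is preheated" (True).

#1: Formalization: (not G or (R -> D)) xor ((N iff D) nand N)

not G = not False = True
R -> D = False -> False = True
not G or (R -> D) = True or True = True
N iff D = True iff False = False
(N iff D) nand N = False nand True = True
(not G or (R -> D)) xor ((N iff D) nand N) = True xor True = False
Hence #1 is false.

#2: In symbols: not (((R -> G) iff D) nand (N xor R))

R -> G = False -> False = True
(R -> G) iff D = True iff False = False
N xor R = True xor False = True
((R -> G) iff D) nand (N xor R) = False nand True = True
not (((R -> G) iff D) nand (N xor R)) = not True = False
So #2 is false.

#3: Formalization: not ((N xor not R) xor not G)

not R = not False = True
N xor not R = True xor True = False
not G = not False = True
(N xor not R) xor not G = False xor True = True
not ((N xor not R) xor not G) = not True = False
So #3 is false.

True statements: 0 (none).

0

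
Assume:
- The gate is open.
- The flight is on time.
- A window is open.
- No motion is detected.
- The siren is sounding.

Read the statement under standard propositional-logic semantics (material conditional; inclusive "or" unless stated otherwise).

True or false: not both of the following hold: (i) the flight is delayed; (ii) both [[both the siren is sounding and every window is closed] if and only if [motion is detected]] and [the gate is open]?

True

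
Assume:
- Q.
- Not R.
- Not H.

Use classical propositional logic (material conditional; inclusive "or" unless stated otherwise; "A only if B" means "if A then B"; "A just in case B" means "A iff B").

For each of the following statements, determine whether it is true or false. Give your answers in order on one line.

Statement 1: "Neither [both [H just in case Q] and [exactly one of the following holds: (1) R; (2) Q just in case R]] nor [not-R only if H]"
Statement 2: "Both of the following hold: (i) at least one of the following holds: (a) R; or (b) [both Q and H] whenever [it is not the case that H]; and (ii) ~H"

Statement 1 T, Statement 2 F

Statement 1: Parsed as ((H <-> Q) & (R xor (Q <-> R))) nor (~R -> H)

H <-> Q = F <-> T = F
Q <-> R = T <-> F = F
R xor (Q <-> R) = F xor F = F
(H <-> Q) & (R xor (Q <-> R)) = F & F = F
~R = ~F = T
~R -> H = T -> F = F
((H <-> Q) & (R xor (Q <-> R))) nor (~R -> H) = F nor F = T
Thus Statement 1 is true.

Statement 2: Formalization: (R | (~H -> (Q & H))) & ~H

~H = ~F = T
Q & H = T & F = F
~H -> (Q & H) = T -> F = F
R | (~H -> (Q & H)) = F | F = F
~H = ~F = T
(R | (~H -> (Q & H))) & ~H = F & T = F
Thus Statement 2 is false.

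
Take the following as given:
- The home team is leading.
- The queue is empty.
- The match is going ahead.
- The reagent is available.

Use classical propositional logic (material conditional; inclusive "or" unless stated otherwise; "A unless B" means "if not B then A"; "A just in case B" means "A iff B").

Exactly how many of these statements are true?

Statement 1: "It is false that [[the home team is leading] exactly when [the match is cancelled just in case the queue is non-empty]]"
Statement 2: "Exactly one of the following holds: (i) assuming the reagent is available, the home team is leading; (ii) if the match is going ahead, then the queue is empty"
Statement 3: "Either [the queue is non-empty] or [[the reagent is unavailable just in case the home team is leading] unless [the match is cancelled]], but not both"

Let H = "the home team is leading" (True), D = "the match is cancelled" (False), V = "the queue is empty" (True), L = "the reagent is available" (True).

Statement 1: In symbols: not (H iff (D iff not V))

not V = not True = False
D iff not V = False iff False = True
H iff (D iff not V) = True iff True = True
not (H iff (D iff not V)) = not True = False
Thus Statement 1 is false.

Statement 2: Formalization: (L -> H) xor (not D -> V)

L -> H = True -> True = True
not D = not False = True
not D -> V = True -> True = True
(L -> H) xor (not D -> V) = True xor True = False
Thus Statement 2 is false.

Statement 3: Parsed as not V xor ((not L iff H) or D)

not V = not True = False
not L = not True = False
not L iff H = False iff True = False
(not L iff H) or D = False or False = False
not V xor ((not L iff H) or D) = False xor False = False
Thus Statement 3 is false.

Count: 0.

0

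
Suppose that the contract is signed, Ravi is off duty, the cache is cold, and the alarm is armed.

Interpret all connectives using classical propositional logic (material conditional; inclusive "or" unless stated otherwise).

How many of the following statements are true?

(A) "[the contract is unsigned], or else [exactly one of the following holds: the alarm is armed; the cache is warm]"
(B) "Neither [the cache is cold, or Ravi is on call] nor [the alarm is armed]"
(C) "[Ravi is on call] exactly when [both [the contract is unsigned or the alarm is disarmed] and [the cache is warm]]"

2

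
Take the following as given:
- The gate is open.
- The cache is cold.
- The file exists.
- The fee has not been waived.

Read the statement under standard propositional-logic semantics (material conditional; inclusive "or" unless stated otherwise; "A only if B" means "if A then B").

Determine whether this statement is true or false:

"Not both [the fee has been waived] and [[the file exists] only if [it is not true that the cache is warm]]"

true

Let R = "the fee has been waived" (F), P = "the file exists" (T), W = "the cache is warm" (F).
Parsed as R ↑ (P → ¬W)

¬W = ¬F = T
P → ¬W = T → T = T
R ↑ (P → ¬W) = F ↑ T = T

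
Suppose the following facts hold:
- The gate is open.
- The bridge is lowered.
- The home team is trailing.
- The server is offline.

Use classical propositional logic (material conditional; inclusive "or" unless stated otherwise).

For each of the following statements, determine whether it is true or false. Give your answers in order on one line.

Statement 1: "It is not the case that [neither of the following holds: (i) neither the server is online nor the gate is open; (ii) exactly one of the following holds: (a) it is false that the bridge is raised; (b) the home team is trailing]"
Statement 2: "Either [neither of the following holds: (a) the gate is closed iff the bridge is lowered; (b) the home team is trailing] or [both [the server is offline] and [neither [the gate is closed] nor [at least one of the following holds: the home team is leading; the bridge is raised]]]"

Let N = "the server is online" (F), V = "the gate is open" (T), R = "the bridge is raised" (F), Q = "the home team is leading" (F).

Statement 1: In symbols: ~((N nor V) nor (~R xor ~Q))

N nor V = F nor T = F
~R = ~F = T
~Q = ~F = T
~R xor ~Q = T xor T = F
(N nor V) nor (~R xor ~Q) = F nor F = T
~((N nor V) nor (~R xor ~Q)) = ~T = F
Hence Statement 1 is false.

Statement 2: In symbols: ((~V <-> ~R) nor ~Q) | (~N & (~V nor (Q | R)))

~V = ~T = F
~R = ~F = T
~V <-> ~R = F <-> T = F
~Q = ~F = T
(~V <-> ~R) nor ~Q = F nor T = F
~N = ~F = T
~V = ~T = F
Q | R = F | F = F
~V nor (Q | R) = F nor F = T
~N & (~V nor (Q | R)) = T & T = T
((~V <-> ~R) nor ~Q) | (~N & (~V nor (Q | R))) = F | T = T
Hence Statement 2 is true.

Statement 1 false, Statement 2 true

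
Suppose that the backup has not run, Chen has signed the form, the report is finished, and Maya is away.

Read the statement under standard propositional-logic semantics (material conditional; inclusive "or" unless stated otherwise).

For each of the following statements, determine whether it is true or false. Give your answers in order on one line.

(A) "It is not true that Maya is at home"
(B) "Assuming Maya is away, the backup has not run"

Let S = "Maya is at home" (F), P = "the backup has run" (F).

(A): Parsed as ~S

~S = ~F = T
Hence (A) is true.

(B): Parsed as ~S -> ~P

~S = ~F = T
~P = ~F = T
~S -> ~P = T -> T = T
So (B) is true.

(A) True / (B) True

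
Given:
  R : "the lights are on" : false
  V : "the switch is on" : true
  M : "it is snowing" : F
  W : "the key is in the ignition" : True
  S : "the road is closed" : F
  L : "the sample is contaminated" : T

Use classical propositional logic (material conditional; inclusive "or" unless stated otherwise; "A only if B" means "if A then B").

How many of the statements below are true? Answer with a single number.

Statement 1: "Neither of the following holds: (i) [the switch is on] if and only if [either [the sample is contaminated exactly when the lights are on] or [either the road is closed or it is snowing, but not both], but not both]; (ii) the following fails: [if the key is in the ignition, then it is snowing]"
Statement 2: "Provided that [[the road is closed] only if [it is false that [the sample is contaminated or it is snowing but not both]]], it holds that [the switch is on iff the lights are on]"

0

Statement 1: In symbols: (V iff ((L iff R) xor (S xor M))) nor not (W -> M)

L iff R = True iff False = False
S xor M = False xor False = False
(L iff R) xor (S xor M) = False xor False = False
V iff ((L iff R) xor (S xor M)) = True iff False = False
W -> M = True -> False = False
not (W -> M) = not False = True
(V iff ((L iff R) xor (S xor M))) nor not (W -> M) = False nor True = False
Thus Statement 1 is false.

Statement 2: In symbols: (S -> not (L xor M)) -> (V iff R)

L xor M = True xor False = True
not (L xor M) = not True = False
S -> not (L xor M) = False -> False = True
V iff R = True iff False = False
(S -> not (L xor M)) -> (V iff R) = True -> False = False
Thus Statement 2 is false.

0 of the 2 statements are true (none).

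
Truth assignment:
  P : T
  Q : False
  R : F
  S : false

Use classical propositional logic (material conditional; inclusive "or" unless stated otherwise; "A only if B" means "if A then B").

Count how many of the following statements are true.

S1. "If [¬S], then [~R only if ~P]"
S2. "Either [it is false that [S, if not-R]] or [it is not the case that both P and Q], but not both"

S1: This is ¬S → (¬R → ¬P).

¬S = ¬F = T
¬R = ¬F = T
¬P = ¬T = F
¬R → ¬P = T → F = F
¬S → (¬R → ¬P) = T → F = F
Hence S1 is false.

S2: Formalization: ¬(¬R → S) ⊕ (P ↑ Q)

¬R = ¬F = T
¬R → S = T → F = F
¬(¬R → S) = ¬F = T
P ↑ Q = T ↑ F = T
¬(¬R → S) ⊕ (P ↑ Q) = T ⊕ T = F
Thus S2 is false.

True statements: 0 (none).

0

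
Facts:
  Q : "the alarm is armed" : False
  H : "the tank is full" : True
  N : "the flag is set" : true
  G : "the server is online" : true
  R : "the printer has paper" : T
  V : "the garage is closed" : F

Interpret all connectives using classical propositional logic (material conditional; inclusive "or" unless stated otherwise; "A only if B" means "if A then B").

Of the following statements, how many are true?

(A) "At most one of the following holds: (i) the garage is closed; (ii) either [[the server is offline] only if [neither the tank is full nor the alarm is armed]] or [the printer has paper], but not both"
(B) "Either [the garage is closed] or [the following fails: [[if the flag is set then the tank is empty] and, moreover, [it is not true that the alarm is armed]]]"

2

(A): This is V ↑ ((¬G → (H ↓ Q)) ⊕ R).

¬G = ¬T = F
H ↓ Q = T ↓ F = F
¬G → (H ↓ Q) = F → F = T
(¬G → (H ↓ Q)) ⊕ R = T ⊕ T = F
V ↑ ((¬G → (H ↓ Q)) ⊕ R) = F ↑ F = T
Thus (A) is true.

(B): Parsed as V ∨ ¬((N → ¬H) ∧ ¬Q)

¬H = ¬T = F
N → ¬H = T → F = F
¬Q = ¬F = T
(N → ¬H) ∧ ¬Q = F ∧ T = F
¬((N → ¬H) ∧ ¬Q) = ¬F = T
V ∨ ¬((N → ¬H) ∧ ¬Q) = F ∨ T = T
So (B) is true.

True statements: 2 ((A), (B)).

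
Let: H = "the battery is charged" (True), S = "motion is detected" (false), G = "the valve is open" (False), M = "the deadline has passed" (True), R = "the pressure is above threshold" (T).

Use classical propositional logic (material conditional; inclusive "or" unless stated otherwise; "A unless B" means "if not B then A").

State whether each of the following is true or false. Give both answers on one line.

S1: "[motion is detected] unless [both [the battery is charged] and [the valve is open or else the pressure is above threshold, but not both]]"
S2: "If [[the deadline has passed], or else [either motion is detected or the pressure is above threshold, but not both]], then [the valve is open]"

S1 True; S2 False

S1: Parsed as S or (H and (G xor R))

G xor R = False xor True = True
H and (G xor R) = True and True = True
S or (H and (G xor R)) = False or True = True
Thus S1 is true.

S2: Formalization: (M or (S xor R)) -> G

S xor R = False xor True = True
M or (S xor R) = True or True = True
(M or (S xor R)) -> G = True -> False = False
Thus S2 is false.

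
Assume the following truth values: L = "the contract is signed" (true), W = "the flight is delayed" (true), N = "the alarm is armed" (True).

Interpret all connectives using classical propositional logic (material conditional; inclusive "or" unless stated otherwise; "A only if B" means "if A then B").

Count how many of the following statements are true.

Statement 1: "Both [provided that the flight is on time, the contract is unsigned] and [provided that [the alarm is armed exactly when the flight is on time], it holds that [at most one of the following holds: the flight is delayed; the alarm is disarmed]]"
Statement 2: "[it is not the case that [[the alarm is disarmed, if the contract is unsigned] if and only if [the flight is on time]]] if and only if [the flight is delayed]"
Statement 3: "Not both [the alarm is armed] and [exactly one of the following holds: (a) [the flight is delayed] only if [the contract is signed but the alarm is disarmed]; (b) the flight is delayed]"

Statement 1: Parsed as (~W -> ~L) & ((N <-> ~W) -> (W nand ~N))

~W = ~T = F
~L = ~T = F
~W -> ~L = F -> F = T
~W = ~T = F
N <-> ~W = T <-> F = F
~N = ~T = F
W nand ~N = T nand F = T
(N <-> ~W) -> (W nand ~N) = F -> T = T
(~W -> ~L) & ((N <-> ~W) -> (W nand ~N)) = T & T = T
Hence Statement 1 is true.

Statement 2: This is ~((~L -> ~N) <-> ~W) <-> W.

~L = ~T = F
~N = ~T = F
~L -> ~N = F -> F = T
~W = ~T = F
(~L -> ~N) <-> ~W = T <-> F = F
~((~L -> ~N) <-> ~W) = ~F = T
~((~L -> ~N) <-> ~W) <-> W = T <-> T = T
Hence Statement 2 is true.

Statement 3: This is N nand ((W -> (L & ~N)) xor W).

~N = ~T = F
L & ~N = T & F = F
W -> (L & ~N) = T -> F = F
(W -> (L & ~N)) xor W = F xor T = T
N nand ((W -> (L & ~N)) xor W) = T nand T = F
So Statement 3 is false.

2 of the 3 statements are true (Statement 1, Statement 2).

2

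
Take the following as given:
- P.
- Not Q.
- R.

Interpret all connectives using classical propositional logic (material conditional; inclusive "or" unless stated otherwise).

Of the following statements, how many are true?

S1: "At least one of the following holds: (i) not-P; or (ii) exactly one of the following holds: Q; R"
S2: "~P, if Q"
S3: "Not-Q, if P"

S1: In symbols: ~P | (Q xor R)

~P = ~T = F
Q xor R = F xor T = T
~P | (Q xor R) = F | T = T
Hence S1 is true.

S2: Formalization: Q -> ~P

~P = ~T = F
Q -> ~P = F -> F = T
So S2 is true.

S3: This is P -> ~Q.

~Q = ~F = T
P -> ~Q = T -> T = T
Hence S3 is true.

Count: 3.

3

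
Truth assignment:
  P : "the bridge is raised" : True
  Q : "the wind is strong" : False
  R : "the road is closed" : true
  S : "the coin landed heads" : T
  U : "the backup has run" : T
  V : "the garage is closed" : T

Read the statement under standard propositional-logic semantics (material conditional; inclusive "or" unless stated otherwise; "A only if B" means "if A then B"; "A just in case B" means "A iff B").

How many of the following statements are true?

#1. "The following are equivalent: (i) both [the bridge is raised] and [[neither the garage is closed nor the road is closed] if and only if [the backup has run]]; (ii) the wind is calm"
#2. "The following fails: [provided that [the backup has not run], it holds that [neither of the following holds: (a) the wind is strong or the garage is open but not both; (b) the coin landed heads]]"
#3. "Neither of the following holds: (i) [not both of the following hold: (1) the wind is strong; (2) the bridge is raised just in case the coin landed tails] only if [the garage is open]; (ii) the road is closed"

#1: Parsed as (P & ((V nor R) <-> U)) <-> ~Q

V nor R = T nor T = F
(V nor R) <-> U = F <-> T = F
P & ((V nor R) <-> U) = T & F = F
~Q = ~F = T
(P & ((V nor R) <-> U)) <-> ~Q = F <-> T = F
So #1 is false.

#2: Formalization: ~(~U -> ((Q xor ~V) nor S))

~U = ~T = F
~V = ~T = F
Q xor ~V = F xor F = F
(Q xor ~V) nor S = F nor T = F
~U -> ((Q xor ~V) nor S) = F -> F = T
~(~U -> ((Q xor ~V) nor S)) = ~T = F
So #2 is false.

#3: Parsed as ((Q nand (P <-> ~S)) -> ~V) nor R

~S = ~T = F
P <-> ~S = T <-> F = F
Q nand (P <-> ~S) = F nand F = T
~V = ~T = F
(Q nand (P <-> ~S)) -> ~V = T -> F = F
((Q nand (P <-> ~S)) -> ~V) nor R = F nor T = F
Thus #3 is false.

0 of the 3 statements are true (none).

0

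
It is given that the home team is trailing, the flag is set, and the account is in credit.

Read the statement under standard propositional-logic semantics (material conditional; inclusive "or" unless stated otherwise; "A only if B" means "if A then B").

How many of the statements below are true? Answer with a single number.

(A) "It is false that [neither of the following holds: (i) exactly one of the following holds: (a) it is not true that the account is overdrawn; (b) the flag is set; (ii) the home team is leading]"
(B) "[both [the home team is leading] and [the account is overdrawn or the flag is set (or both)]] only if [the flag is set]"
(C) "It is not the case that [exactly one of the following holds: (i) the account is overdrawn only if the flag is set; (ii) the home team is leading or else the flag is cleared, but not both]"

Let R = "the account is overdrawn" (F), Q = "the flag is set" (T), P = "the home team is leading" (F).

(A): Parsed as ~((~R xor Q) nor P)

~R = ~F = T
~R xor Q = T xor T = F
(~R xor Q) nor P = F nor F = T
~((~R xor Q) nor P) = ~T = F
Hence (A) is false.

(B): This is (P & (R | Q)) -> Q.

R | Q = F | T = T
P & (R | Q) = F & T = F
(P & (R | Q)) -> Q = F -> T = T
Thus (B) is true.

(C): Formalization: ~((R -> Q) xor (P xor ~Q))

R -> Q = F -> T = T
~Q = ~T = F
P xor ~Q = F xor F = F
(R -> Q) xor (P xor ~Q) = T xor F = T
~((R -> Q) xor (P xor ~Q)) = ~T = F
Hence (C) is false.

Count: 1.

1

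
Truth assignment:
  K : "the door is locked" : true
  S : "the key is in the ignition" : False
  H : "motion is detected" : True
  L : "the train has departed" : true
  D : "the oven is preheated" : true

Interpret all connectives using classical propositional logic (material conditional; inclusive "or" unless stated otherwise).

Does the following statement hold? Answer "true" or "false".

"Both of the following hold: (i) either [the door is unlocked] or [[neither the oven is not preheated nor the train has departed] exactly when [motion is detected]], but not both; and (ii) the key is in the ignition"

False.

Parsed as (not K xor ((not D nor L) iff H)) and S

not K = not True = False
not D = not True = False
not D nor L = False nor True = False
(not D nor L) iff H = False iff True = False
not K xor ((not D nor L) iff H) = False xor False = False
(not K xor ((not D nor L) iff H)) and S = False and False = False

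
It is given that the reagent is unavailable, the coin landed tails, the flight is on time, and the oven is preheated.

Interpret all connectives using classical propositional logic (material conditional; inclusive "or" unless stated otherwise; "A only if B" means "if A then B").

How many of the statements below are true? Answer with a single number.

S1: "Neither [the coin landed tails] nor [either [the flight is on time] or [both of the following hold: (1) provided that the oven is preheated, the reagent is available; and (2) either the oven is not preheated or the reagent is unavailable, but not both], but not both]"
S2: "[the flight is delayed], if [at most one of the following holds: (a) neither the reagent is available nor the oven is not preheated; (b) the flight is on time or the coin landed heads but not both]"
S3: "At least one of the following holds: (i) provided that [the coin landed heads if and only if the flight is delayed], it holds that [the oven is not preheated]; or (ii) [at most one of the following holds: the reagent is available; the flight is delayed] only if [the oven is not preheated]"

Let H = "the coin landed heads" (False), V = "the flight is delayed" (False), N = "the oven is preheated" (True), P = "the reagent is available" (False).

S1: Parsed as not H nor (not V xor ((N -> P) and (not N xor not P)))

not H = not False = True
not V = not False = True
N -> P = True -> False = False
not N = not True = False
not P = not False = True
not N xor not P = False xor True = True
(N -> P) and (not N xor not P) = False and True = False
not V xor ((N -> P) and (not N xor not P)) = True xor False = True
not H nor (not V xor ((N -> P) and (not N xor not P))) = True nor True = False
So S1 is false.

S2: This is ((P nor not N) nand (not V xor H)) -> V.

not N = not True = False
P nor not N = False nor False = True
not V = not False = True
not V xor H = True xor False = True
(P nor not N) nand (not V xor H) = True nand True = False
((P nor not N) nand (not V xor H)) -> V = False -> False = True
Hence S2 is true.

S3: Formalization: ((H iff V) -> not N) or ((P nand V) -> not N)

H iff V = False iff False = True
not N = not True = False
(H iff V) -> not N = True -> False = False
P nand V = False nand False = True
not N = not True = False
(P nand V) -> not N = True -> False = False
((H iff V) -> not N) or ((P nand V) -> not N) = False or False = False
So S3 is false.

Count: 1.

1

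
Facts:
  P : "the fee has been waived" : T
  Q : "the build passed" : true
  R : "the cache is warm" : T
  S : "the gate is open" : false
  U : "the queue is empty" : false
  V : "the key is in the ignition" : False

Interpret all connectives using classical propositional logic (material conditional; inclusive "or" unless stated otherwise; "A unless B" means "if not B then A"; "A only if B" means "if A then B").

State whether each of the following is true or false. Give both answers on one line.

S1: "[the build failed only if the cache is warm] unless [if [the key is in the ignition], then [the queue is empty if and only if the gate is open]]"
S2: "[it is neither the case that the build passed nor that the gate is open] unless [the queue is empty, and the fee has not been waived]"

S1: This is (not Q -> R) or (V -> (U iff S)).

not Q = not True = False
not Q -> R = False -> True = True
U iff S = False iff False = True
V -> (U iff S) = False -> True = True
(not Q -> R) or (V -> (U iff S)) = True or True = True
Hence S1 is true.

S2: Parsed as (Q nor S) or (U and not P)

Q nor S = True nor False = False
not P = not True = False
U and not P = False and False = False
(Q nor S) or (U and not P) = False or False = False
Thus S2 is false.

S1 true, S2 false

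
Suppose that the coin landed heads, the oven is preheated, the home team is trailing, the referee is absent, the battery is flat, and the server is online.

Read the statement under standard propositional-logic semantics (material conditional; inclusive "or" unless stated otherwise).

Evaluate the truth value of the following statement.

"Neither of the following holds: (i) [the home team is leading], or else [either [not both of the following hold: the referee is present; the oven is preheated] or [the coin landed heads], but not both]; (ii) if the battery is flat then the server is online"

Let V = "the home team is leading" (False), R = "the referee is present" (False), H = "the oven is preheated" (True), K = "the coin landed heads" (True), N = "the battery is charged" (False), D = "the server is online" (True).
Parsed as (V or ((R nand H) xor K)) nor (not N -> D)

R nand H = False nand True = True
(R nand H) xor K = True xor True = False
V or ((R nand H) xor K) = False or False = False
not N = not False = True
not N -> D = True -> True = True
(V or ((R nand H) xor K)) nor (not N -> D) = False nor True = False

false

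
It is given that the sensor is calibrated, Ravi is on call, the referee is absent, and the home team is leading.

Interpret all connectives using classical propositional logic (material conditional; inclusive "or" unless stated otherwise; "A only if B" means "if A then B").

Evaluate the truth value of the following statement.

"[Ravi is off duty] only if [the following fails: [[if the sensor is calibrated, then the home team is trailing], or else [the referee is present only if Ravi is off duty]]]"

Let Q = "Ravi is on call" (T), P = "the sensor is calibrated" (T), S = "the home team is leading" (T), R = "the referee is present" (F).
This is ~Q -> ~((P -> ~S) | (R -> ~Q)).

~Q = ~T = F
~S = ~T = F
P -> ~S = T -> F = F
~Q = ~T = F
R -> ~Q = F -> F = T
(P -> ~S) | (R -> ~Q) = F | T = T
~((P -> ~S) | (R -> ~Q)) = ~T = F
~Q -> ~((P -> ~S) | (R -> ~Q)) = F -> F = T

true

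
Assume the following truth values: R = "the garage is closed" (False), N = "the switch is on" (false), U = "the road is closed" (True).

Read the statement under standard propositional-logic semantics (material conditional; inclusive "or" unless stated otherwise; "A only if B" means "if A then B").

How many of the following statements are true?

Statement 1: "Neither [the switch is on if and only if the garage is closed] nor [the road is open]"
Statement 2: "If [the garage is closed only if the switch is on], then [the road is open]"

Statement 1: Formalization: (N ↔ R) ↓ ¬U

N ↔ R = F ↔ F = T
¬U = ¬T = F
(N ↔ R) ↓ ¬U = T ↓ F = F
So Statement 1 is false.

Statement 2: In symbols: (R → N) → ¬U

R → N = F → F = T
¬U = ¬T = F
(R → N) → ¬U = T → F = F
So Statement 2 is false.

Count: 0.

0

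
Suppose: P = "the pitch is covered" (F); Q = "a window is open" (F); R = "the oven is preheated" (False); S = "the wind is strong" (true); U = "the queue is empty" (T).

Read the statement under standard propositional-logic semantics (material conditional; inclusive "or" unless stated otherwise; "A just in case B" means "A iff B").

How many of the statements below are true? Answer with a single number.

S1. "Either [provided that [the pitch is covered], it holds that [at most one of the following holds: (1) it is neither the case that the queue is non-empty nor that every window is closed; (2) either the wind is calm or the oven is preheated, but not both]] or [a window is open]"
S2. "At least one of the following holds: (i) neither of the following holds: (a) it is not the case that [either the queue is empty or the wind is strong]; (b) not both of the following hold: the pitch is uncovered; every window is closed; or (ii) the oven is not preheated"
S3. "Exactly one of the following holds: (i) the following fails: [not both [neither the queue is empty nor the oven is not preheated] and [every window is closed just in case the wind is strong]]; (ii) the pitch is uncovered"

3

S1: Formalization: (P -> ((~U nor ~Q) nand (~S xor R))) | Q

~U = ~T = F
~Q = ~F = T
~U nor ~Q = F nor T = F
~S = ~T = F
~S xor R = F xor F = F
(~U nor ~Q) nand (~S xor R) = F nand F = T
P -> ((~U nor ~Q) nand (~S xor R)) = F -> T = T
(P -> ((~U nor ~Q) nand (~S xor R))) | Q = T | F = T
Hence S1 is true.

S2: This is (~(U | S) nor (~P nand ~Q)) | ~R.

U | S = T | T = T
~(U | S) = ~T = F
~P = ~F = T
~Q = ~F = T
~P nand ~Q = T nand T = F
~(U | S) nor (~P nand ~Q) = F nor F = T
~R = ~F = T
(~(U | S) nor (~P nand ~Q)) | ~R = T | T = T
So S2 is true.

S3: Parsed as ~((U nor ~R) nand (~Q <-> S)) xor ~P

~R = ~F = T
U nor ~R = T nor T = F
~Q = ~F = T
~Q <-> S = T <-> T = T
(U nor ~R) nand (~Q <-> S) = F nand T = T
~((U nor ~R) nand (~Q <-> S)) = ~T = F
~P = ~F = T
~((U nor ~R) nand (~Q <-> S)) xor ~P = F xor T = T
Hence S3 is true.

True statements: 3.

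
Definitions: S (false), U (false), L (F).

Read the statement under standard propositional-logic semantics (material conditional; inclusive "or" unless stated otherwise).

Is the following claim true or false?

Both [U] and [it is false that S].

Formalization: U & ~S

~S = ~F = T
U & ~S = F & T = F

False.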